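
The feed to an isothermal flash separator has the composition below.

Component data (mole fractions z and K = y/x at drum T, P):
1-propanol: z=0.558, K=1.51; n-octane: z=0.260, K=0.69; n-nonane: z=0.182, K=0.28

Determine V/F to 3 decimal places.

V/F = 0.268

Rachford–Rice: g(V/F) = Σ zᵢ(Kᵢ−1)/(1+V/F(Kᵢ−1)) = 0.
g(0) = ΣzᵢKᵢ − 1 = 0.073 and g(1) = 1 − Σzᵢ/Kᵢ = -0.396, so a root lies in (0, 1).
Iterate (Newton) starting at V/F = 0.5:
  V/F = 0.500: g = -0.0734, g' = -0.357 → V/F = 0.295
  V/F = 0.295: g = -0.0077, g' = -0.292 → V/F = 0.269
  V/F = 0.269: g = -0.0001, g' = -0.287 → V/F = 0.268
Converged at V/F = 0.268.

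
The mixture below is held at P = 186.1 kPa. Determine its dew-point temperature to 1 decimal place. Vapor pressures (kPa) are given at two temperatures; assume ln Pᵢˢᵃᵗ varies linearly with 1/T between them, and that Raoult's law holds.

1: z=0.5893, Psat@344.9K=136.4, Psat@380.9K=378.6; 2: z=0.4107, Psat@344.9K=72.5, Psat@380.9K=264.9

T = 363.0 K

Dew-point temperature: Σzᵢ·P/Pᵢˢᵃᵗ(T) = 1. Interpolate ln Pᵢˢᵃᵗ = aᵢ + bᵢ/T.
  T = 344.9 K: ΣzᵢP/Pᵢˢᵃᵗ = 1.8582
  T = 380.9 K: ΣzᵢP/Pᵢˢᵃᵗ = 0.5782
  T = 362.9 K: ΣzᵢP/Pᵢˢᵃᵗ = 1.0046
  T = 371.9 K: ΣzᵢP/Pᵢˢᵃᵗ = 0.7567
  T = 367.4 K: ΣzᵢP/Pᵢˢᵃᵗ = 0.8702
  T = 365.1 K: ΣzᵢP/Pᵢˢᵃᵗ = 0.9361
Interpolating between 362.9 K and 365.1 K gives T ≈ 363.0 K.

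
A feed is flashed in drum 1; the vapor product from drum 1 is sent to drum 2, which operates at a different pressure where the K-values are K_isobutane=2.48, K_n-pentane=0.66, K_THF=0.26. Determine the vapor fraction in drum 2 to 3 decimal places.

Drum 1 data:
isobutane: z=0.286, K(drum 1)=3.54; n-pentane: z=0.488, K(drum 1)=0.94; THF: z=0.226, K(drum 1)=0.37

V/F (drum 2) = 0.429

Drum 1:
Material balance + equilibrium reduce to Σ zᵢ(Kᵢ−1)/(1+ψ₁(Kᵢ−1)) = 0.
Feasibility: ΣzᵢKᵢ = 1.555, Σzᵢ/Kᵢ = 1.211 — both > 1, two phases present.
Newton–Raphson from ψ₁ = 0.5:
  ψ₁ = 0.500: g = 0.0820, g' = -0.551 → ψ₁ = 0.649
  ψ₁ = 0.649: g = 0.0031, g' = -0.522 → ψ₁ = 0.655
Converged at ψ₁ = 0.655.
Drum-1 compositions:
  isobutane: x = 0.107, y = 0.380
  n-pentane: x = 0.508, y = 0.477
  THF: x = 0.385, y = 0.142
Drum-2 feed = drum-1 vapor: z₂ = (0.3802, 0.4775, 0.1423).
Drum 2:
Iterate (Newton) starting at ψ₂ = 0.35:
  ψ₂ = 0.350: g = 0.0443, g' = -0.574 → ψ₂ = 0.427
  ψ₂ = 0.427: g = 0.0009, g' = -0.555 → ψ₂ = 0.429
Converged at ψ₂ = 0.429.
  isobutane: x = 0.233, y = 0.577
  n-pentane: x = 0.559, y = 0.369
  THF: x = 0.208, y = 0.054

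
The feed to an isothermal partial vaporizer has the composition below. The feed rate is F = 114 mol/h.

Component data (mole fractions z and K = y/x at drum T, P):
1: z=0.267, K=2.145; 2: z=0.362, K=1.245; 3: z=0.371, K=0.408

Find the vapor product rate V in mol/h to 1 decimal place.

V = 46.4 mol/h

Rachford–Rice: g(β) = Σ zᵢ(Kᵢ−1)/(1+β(Kᵢ−1)) = 0.
Feasibility: ΣzᵢKᵢ = 1.175, Σzᵢ/Kᵢ = 1.325 — both > 1, two phases present.
Newton iteration, β⁰ = 0.5:
  β = 0.500: g = -0.0386, g' = -0.421 → β = 0.408
  β = 0.408: g = -0.0008, g' = -0.407 → β = 0.407
Converged at β = 0.407.
Then V = β·F = 0.4066·114 = 46.4 mol/h and L = F − V = 67.6 mol/h.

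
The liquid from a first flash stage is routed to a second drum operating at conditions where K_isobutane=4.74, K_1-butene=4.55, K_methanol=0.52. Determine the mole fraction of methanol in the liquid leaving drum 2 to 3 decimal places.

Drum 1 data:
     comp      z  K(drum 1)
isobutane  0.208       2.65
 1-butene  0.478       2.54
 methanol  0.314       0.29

Drum 1:
Let ψ₁ = V/F and solve Σ zᵢ(Kᵢ−1)/(1+ψ₁(Kᵢ−1)) = 0.
g(0) = ΣzᵢKᵢ − 1 = 0.856 and g(1) = 1 − Σzᵢ/Kᵢ = -0.349, so a root lies in (0, 1).
Iterate (Newton) starting at ψ₁ = 0.37:
  ψ₁ = 0.370: g = 0.3797, g' = -0.970 → ψ₁ = 0.762
  ψ₁ = 0.762: g = 0.0055, g' = -1.102 → ψ₁ = 0.767
Converged at ψ₁ = 0.767.
Drum-1 compositions:
  isobutane: x = 0.092, y = 0.243
  1-butene: x = 0.219, y = 0.557
  methanol: x = 0.689, y = 0.200
Drum-2 feed = drum-1 liquid: z₂ = (0.0918, 0.2192, 0.6889).
Drum 2:
Rachford–Rice: g(ψ₂) = Σ zᵢ(Kᵢ−1)/(1+ψ₂(Kᵢ−1)) = 0.
Feasibility: ΣzᵢKᵢ = 1.791, Σzᵢ/Kᵢ = 1.392 — both > 1, two phases present.
Iterate (Newton) starting at ψ₂ = 0.5:
  ψ₂ = 0.500: g = -0.0350, g' = -0.790 → ψ₂ = 0.456
  ψ₂ = 0.456: g = 0.0010, g' = -0.839 → ψ₂ = 0.457
Converged at ψ₂ = 0.457.
  isobutane: x = 0.034, y = 0.161
  1-butene: x = 0.084, y = 0.380
  methanol: x = 0.882, y = 0.459

x_methanol (drum 2) = 0.882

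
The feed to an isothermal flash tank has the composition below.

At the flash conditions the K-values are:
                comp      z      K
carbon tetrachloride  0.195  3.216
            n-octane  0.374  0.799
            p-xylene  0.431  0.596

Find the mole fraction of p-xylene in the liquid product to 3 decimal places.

Newton iteration, ψ⁰ = 0.65:
  ψ = 0.650: g = -0.1455, g' = -0.310 → ψ = 0.181
  ψ = 0.181: g = 0.0427, g' = -0.586 → ψ = 0.254
  ψ = 0.254: g = 0.0035, g' = -0.497 → ψ = 0.261
Converged at ψ = 0.261.
Compositions from xᵢ = zᵢ/(1+ψ(Kᵢ−1)), yᵢ = Kᵢxᵢ:
  carbon tetrachloride: x = 0.124, y = 0.398
  n-octane: x = 0.395, y = 0.315
  p-xylene: x = 0.482, y = 0.287

x_p-xylene = 0.482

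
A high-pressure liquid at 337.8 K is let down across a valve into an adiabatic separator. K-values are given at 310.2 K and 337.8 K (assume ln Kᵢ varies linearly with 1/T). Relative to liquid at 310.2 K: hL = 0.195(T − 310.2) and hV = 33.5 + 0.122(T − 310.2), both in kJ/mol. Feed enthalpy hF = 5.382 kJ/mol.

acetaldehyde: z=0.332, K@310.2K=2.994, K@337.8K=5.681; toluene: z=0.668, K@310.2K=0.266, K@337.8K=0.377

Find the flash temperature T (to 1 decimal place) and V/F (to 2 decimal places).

Adiabatic flash: solve Rachford–Rice at each trial T, then check hF = ψ·hV(T) + (1−ψ)·hL(T).
  T = 310.2 K: K = (2.994, 0.266), RR gives ψ = 0.117, H_out = 3.930 kJ/mol
  T = 337.8 K: K = (5.681, 0.377), RR gives ψ = 0.390, H_out = 17.668 kJ/mol
  T = 324.0 K: K = (4.181, 0.319), RR gives ψ = 0.278, H_out = 11.709 kJ/mol
  T = 317.1 K: K = (3.551, 0.292), RR gives ψ = 0.207, H_out = 8.175 kJ/mol
  T = 313.6 K: K = (3.260, 0.279), RR gives ψ = 0.165, H_out = 6.136 kJ/mol
  T = 311.9 K: K = (3.125, 0.272), RR gives ψ = 0.142, H_out = 5.065 kJ/mol
Linear interpolation between T = 311.9 (H_out = 5.065) and T = 313.6 (H_out = 6.136) on hF = 5.382 gives T ≈ 312.4 K, at which ψ = 0.15.

T = 312.4 K, V/F = 0.15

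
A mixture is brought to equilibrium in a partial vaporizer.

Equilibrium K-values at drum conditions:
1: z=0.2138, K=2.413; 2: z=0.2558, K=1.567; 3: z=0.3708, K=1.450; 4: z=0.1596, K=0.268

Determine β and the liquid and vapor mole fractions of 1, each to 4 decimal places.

β = 0.9060, x_1 = 0.0938, y_1 = 0.2263

Newton–Raphson from β = 0.63:
  β = 0.6300: g = 0.17988, g' = -0.5042 → β = 0.9867
  β = 0.9867: g = -0.08596, g' = -1.2532 → β = 0.9182
  β = 0.9182: g = -0.01132, g' = -0.9494 → β = 0.9062
  β = 0.9062: g = -0.00024, g' = -0.9105 → β = 0.9060
Converged at β = 0.9060.
Compositions from xᵢ = zᵢ/(1+β(Kᵢ−1)), yᵢ = Kᵢxᵢ:
  1: x = 0.0938, y = 0.2263
  2: x = 0.1690, y = 0.2648
  3: x = 0.2634, y = 0.3819
  4: x = 0.4738, y = 0.1270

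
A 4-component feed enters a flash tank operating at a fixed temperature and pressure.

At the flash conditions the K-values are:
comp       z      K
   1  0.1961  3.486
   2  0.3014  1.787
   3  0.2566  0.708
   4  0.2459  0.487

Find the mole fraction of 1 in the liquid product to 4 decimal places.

Iterate (Newton) starting at ψ = 0.5:
  ψ = 0.5000: g = 0.13016, g' = -0.4841 → ψ = 0.7689
  ψ = 0.7689: g = 0.01029, g' = -0.4283 → ψ = 0.7929
Converged at ψ = 0.7929.
Compositions from xᵢ = zᵢ/(1+ψ(Kᵢ−1)), yᵢ = Kᵢxᵢ:
  1: x = 0.0660, y = 0.2301
  2: x = 0.1856, y = 0.3316
  3: x = 0.3339, y = 0.2364
  4: x = 0.4145, y = 0.2019

x_1 = 0.0660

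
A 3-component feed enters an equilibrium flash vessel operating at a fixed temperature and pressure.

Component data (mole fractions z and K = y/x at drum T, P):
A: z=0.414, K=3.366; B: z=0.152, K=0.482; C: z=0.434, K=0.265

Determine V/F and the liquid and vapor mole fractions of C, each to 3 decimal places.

V/F = 0.359, x_C = 0.589, y_C = 0.156

Newton iteration, V/F⁰ = 0.5:
  V/F = 0.500: g = -0.1619, g' = -1.147 → V/F = 0.359
Converged at V/F = 0.359.
Compositions from xᵢ = zᵢ/(1+V/F(Kᵢ−1)), yᵢ = Kᵢxᵢ:
  A: x = 0.224, y = 0.754
  B: x = 0.187, y = 0.090
  C: x = 0.589, y = 0.156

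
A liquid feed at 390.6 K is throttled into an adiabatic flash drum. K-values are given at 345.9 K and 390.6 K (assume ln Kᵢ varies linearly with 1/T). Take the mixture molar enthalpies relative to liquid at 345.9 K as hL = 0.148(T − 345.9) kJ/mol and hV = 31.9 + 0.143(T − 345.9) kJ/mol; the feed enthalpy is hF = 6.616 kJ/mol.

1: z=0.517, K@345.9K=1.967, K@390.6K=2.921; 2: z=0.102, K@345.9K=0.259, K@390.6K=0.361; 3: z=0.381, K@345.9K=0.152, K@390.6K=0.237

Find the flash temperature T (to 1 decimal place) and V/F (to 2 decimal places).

T = 351.2 K, V/F = 0.18

Adiabatic flash: solve Rachford–Rice at each trial T, then check hF = ψ·hV(T) + (1−ψ)·hL(T).
  T = 345.9 K: K = (1.967, 0.259, 0.152), RR gives ψ = 0.127, H_out = 4.041 kJ/mol
  T = 390.6 K: K = (2.921, 0.361, 0.237), RR gives ψ = 0.449, H_out = 20.828 kJ/mol
  T = 368.2 K: K = (2.425, 0.309, 0.192), RR gives ψ = 0.320, H_out = 13.486 kJ/mol
  T = 357.0 K: K = (2.190, 0.283, 0.171), RR gives ψ = 0.236, H_out = 9.159 kJ/mol
  T = 351.4 K: K = (2.076, 0.271, 0.162), RR gives ψ = 0.185, H_out = 6.710 kJ/mol
  T = 348.6 K: K = (2.020, 0.265, 0.157), RR gives ψ = 0.156, H_out = 5.389 kJ/mol
  T = 350.0 K: K = (2.048, 0.268, 0.159), RR gives ψ = 0.171, H_out = 6.059 kJ/mol
Linear interpolation between T = 350.0 (H_out = 6.059) and T = 351.4 (H_out = 6.710) on hF = 6.616 gives T ≈ 351.2 K, at which ψ = 0.18.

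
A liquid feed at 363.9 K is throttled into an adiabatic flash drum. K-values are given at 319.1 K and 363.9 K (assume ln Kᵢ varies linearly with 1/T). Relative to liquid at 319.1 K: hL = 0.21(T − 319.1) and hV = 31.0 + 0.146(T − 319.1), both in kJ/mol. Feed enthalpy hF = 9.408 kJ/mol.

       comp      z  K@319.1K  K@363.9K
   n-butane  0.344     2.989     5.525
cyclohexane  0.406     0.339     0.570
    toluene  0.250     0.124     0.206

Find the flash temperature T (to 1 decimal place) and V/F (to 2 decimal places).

T = 330.7 K, V/F = 0.23

Adiabatic flash: solve Rachford–Rice at each trial T, then check hF = ψ·hV(T) + (1−ψ)·hL(T).
  T = 319.1 K: K = (2.989, 0.339, 0.124), RR gives ψ = 0.132, H_out = 4.099 kJ/mol
  T = 363.9 K: K = (5.525, 0.570, 0.206), RR gives ψ = 0.440, H_out = 21.787 kJ/mol
  T = 341.5 K: K = (4.146, 0.447, 0.163), RR gives ψ = 0.306, H_out = 13.746 kJ/mol
  T = 330.3 K: K = (3.540, 0.391, 0.143), RR gives ψ = 0.228, H_out = 9.254 kJ/mol
  T = 335.9 K: K = (3.836, 0.419, 0.152), RR gives ψ = 0.268, H_out = 11.560 kJ/mol
  T = 333.1 K: K = (3.686, 0.405, 0.147), RR gives ψ = 0.249, H_out = 10.424 kJ/mol
  T = 331.7 K: K = (3.613, 0.398, 0.145), RR gives ψ = 0.238, H_out = 9.844 kJ/mol
Linear interpolation between T = 330.3 (H_out = 9.254) and T = 331.7 (H_out = 9.844) on hF = 9.408 gives T ≈ 330.7 K, at which ψ = 0.23.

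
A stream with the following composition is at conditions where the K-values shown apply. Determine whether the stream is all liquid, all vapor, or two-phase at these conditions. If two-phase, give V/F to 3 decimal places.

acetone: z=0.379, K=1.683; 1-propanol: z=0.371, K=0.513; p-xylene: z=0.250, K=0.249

all liquid

ΣzᵢKᵢ = 0.890; Σzᵢ/Kᵢ = 1.952.
Since ΣzᵢKᵢ < 1 the mixture is below its bubble point — single liquid phase.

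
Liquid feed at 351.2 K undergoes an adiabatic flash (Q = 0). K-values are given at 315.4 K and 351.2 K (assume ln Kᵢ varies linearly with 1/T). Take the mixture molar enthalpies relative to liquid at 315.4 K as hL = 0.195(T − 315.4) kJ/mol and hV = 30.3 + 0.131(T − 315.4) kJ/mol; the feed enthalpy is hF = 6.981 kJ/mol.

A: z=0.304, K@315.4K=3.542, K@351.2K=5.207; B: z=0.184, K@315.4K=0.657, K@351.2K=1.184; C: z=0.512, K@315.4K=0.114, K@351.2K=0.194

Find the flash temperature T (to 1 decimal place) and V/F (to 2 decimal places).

T = 323.4 K, V/F = 0.18

Adiabatic flash: solve Rachford–Rice at each trial T, then check hF = ψ·hV(T) + (1−ψ)·hL(T).
  T = 315.4 K: K = (3.542, 0.657, 0.114), RR gives ψ = 0.131, H_out = 3.977 kJ/mol
  T = 351.2 K: K = (5.207, 1.184, 0.194), RR gives ψ = 0.333, H_out = 16.317 kJ/mol
  T = 333.3 K: K = (4.339, 0.896, 0.151), RR gives ψ = 0.239, H_out = 10.449 kJ/mol
  T = 324.4 K: K = (3.934, 0.771, 0.132), RR gives ψ = 0.188, H_out = 7.335 kJ/mol
  T = 319.9 K: K = (3.735, 0.713, 0.123), RR gives ψ = 0.160, H_out = 5.688 kJ/mol
  T = 322.1 K: K = (3.832, 0.741, 0.127), RR gives ψ = 0.174, H_out = 6.500 kJ/mol
Linear interpolation between T = 322.1 (H_out = 6.500) and T = 324.4 (H_out = 7.335) on hF = 6.981 gives T ≈ 323.4 K, at which ψ = 0.18.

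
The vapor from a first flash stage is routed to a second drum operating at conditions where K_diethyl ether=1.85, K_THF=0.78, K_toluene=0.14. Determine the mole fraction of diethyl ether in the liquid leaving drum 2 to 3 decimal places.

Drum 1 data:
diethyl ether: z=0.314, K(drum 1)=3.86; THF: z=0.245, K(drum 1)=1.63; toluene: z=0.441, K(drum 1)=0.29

Drum 1:
Let ψ₁ = V/F and solve Σ zᵢ(Kᵢ−1)/(1+ψ₁(Kᵢ−1)) = 0.
Check two-phase: ΣzᵢKᵢ = 1.739 > 1 and Σzᵢ/Kᵢ = 1.752 > 1, so g(0) = 0.739 > 0 and g(1) = -0.752 < 0.
Newton–Raphson from ψ₁ = 0.36:
  ψ₁ = 0.360: g = 0.1477, g' = -1.089 → ψ₁ = 0.496
  ψ₁ = 0.496: g = 0.0061, g' = -1.025 → ψ₁ = 0.501
Converged at ψ₁ = 0.501.
Drum-1 compositions:
  diethyl ether: x = 0.129, y = 0.498
  THF: x = 0.186, y = 0.303
  toluene: x = 0.685, y = 0.199
Drum-2 feed = drum-1 vapor: z₂ = (0.4979, 0.3035, 0.1986).
Drum 2:
Material balance + equilibrium reduce to Σ zᵢ(Kᵢ−1)/(1+ψ₂(Kᵢ−1)) = 0.
Feasibility: ΣzᵢKᵢ = 1.186, Σzᵢ/Kᵢ = 2.077 — both > 1, two phases present.
Newton iteration, ψ₂⁰ = 0.5:
  ψ₂ = 0.500: g = -0.0776, g' = -0.648 → ψ₂ = 0.380
  ψ₂ = 0.380: g = -0.0067, g' = -0.547 → ψ₂ = 0.368
Converged at ψ₂ = 0.368.
  diethyl ether: x = 0.379, y = 0.702
  THF: x = 0.330, y = 0.258
  toluene: x = 0.290, y = 0.041

x_diethyl ether (drum 2) = 0.379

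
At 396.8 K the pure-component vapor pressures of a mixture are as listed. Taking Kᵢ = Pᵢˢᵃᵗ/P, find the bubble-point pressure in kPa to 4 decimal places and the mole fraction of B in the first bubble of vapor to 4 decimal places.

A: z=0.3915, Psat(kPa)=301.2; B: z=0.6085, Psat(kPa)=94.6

At the bubble point ψ → 0, so ΣzᵢKᵢ = 1 with Kᵢ = Pᵢˢᵃᵗ/P ⇒ P = ΣzᵢPᵢˢᵃᵗ.
P = 0.3915·301.2 + 0.6085·94.6 = 175.4839 kPa
yᵢ = zᵢPᵢˢᵃᵗ/P ⇒ y_B = 0.6085·94.6/175.4839 = 0.3280

Pbub = 175.4839 kPa, y_B = 0.3280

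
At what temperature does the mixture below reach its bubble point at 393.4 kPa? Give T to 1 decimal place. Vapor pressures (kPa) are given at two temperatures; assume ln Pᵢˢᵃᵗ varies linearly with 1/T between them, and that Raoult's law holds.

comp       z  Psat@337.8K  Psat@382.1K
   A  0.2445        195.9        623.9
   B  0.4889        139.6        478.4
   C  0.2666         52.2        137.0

T = 379.1 K

Bubble-point temperature: ΣzᵢPᵢˢᵃᵗ(T) = P. Interpolate ln Pᵢˢᵃᵗ = aᵢ + bᵢ/T.
  T = 337.8 K: ΣzᵢPᵢˢᵃᵗ = 130.06 kPa
  T = 382.1 K: ΣzᵢPᵢˢᵃᵗ = 422.96 kPa
  T = 360.0 K: ΣzᵢPᵢˢᵃᵗ = 243.35 kPa
  T = 371.1 K: ΣzᵢPᵢˢᵃᵗ = 323.83 kPa
  T = 376.6 K: ΣzᵢPᵢˢᵃᵗ = 370.80 kPa
  T = 379.4 K: ΣzᵢPᵢˢᵃᵗ = 396.68 kPa
  T = 378.0 K: ΣzᵢPᵢˢᵃᵗ = 383.57 kPa
  T = 378.7 K: ΣzᵢPᵢˢᵃᵗ = 390.08 kPa
Interpolating between 378.7 K and 379.4 K gives T ≈ 379.1 K.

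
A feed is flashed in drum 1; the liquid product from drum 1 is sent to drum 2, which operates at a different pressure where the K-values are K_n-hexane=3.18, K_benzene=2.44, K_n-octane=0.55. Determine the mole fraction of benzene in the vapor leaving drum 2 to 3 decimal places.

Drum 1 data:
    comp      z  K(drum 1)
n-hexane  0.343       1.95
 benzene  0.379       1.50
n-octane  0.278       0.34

Drum 1:
Material balance + equilibrium reduce to Σ zᵢ(Kᵢ−1)/(1+ψ₁(Kᵢ−1)) = 0.
Feasibility: ΣzᵢKᵢ = 1.332, Σzᵢ/Kᵢ = 1.246 — both > 1, two phases present.
Newton–Raphson from ψ₁ = 0.5:
  ψ₁ = 0.500: g = 0.0987, g' = -0.473 → ψ₁ = 0.709
  ψ₁ = 0.709: g = -0.0101, g' = -0.590 → ψ₁ = 0.692
  ψ₁ = 0.692: g = -0.0001, g' = -0.575 → ψ₁ = 0.691
Converged at ψ₁ = 0.691.
Drum-1 compositions:
  n-hexane: x = 0.207, y = 0.404
  benzene: x = 0.282, y = 0.422
  n-octane: x = 0.511, y = 0.174
Drum-2 feed = drum-1 liquid: z₂ = (0.2070, 0.2816, 0.5113).
Drum 2:
Iterate (Newton) starting at ψ₂ = 0.54:
  ψ₂ = 0.540: g = 0.1315, g' = -0.573 → ψ₂ = 0.769
  ψ₂ = 0.769: g = 0.0090, g' = -0.511 → ψ₂ = 0.787
Converged at ψ₂ = 0.787.
  n-hexane: x = 0.076, y = 0.242
  benzene: x = 0.132, y = 0.322
  n-octane: x = 0.792, y = 0.435

y_benzene (drum 2) = 0.322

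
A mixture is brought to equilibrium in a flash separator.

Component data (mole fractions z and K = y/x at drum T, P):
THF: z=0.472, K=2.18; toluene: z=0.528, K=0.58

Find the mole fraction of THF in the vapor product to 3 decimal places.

y_THF = 0.572

Material balance + equilibrium reduce to Σ zᵢ(Kᵢ−1)/(1+ψ(Kᵢ−1)) = 0.
g(0) = ΣzᵢKᵢ − 1 = 0.335 and g(1) = 1 − Σzᵢ/Kᵢ = -0.127, so a root lies in (0, 1).
Binary case is linear: z₁(K₁−1)(1+ψ(K₂−1)) + z₂(K₂−1)(1+ψ(K₁−1)) = 0
⇒ ψ = [z₁(K₁−1)+z₂(K₂−1)] / [−(K₁−1)(K₂−1)] = 0.3352/0.4956 = 0.676
Compositions from xᵢ = zᵢ/(1+ψ(Kᵢ−1)), yᵢ = Kᵢxᵢ:
  THF: x = 0.262, y = 0.572
  toluene: x = 0.738, y = 0.428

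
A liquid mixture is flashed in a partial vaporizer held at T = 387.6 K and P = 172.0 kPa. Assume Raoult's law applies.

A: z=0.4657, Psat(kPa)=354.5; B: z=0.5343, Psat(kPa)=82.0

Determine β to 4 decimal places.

Raoult's law: Kᵢ = Pᵢˢᵃᵗ/P = Pᵢˢᵃᵗ/172.0.
  K_A = 354.5/172.0 = 2.061047, K_B = 82.0/172.0 = 0.476744
Let β = V/F and solve Σ zᵢ(Kᵢ−1)/(1+β(Kᵢ−1)) = 0.
Check two-phase: ΣzᵢKᵢ = 1.2146 > 1 and Σzᵢ/Kᵢ = 1.3467 > 1, so g(0) = 0.2146 > 0 and g(1) = -0.3467 < 0.
Binary case is linear: z₁(K₁−1)(1+β(K₂−1)) + z₂(K₂−1)(1+β(K₁−1)) = 0
⇒ β = [z₁(K₁−1)+z₂(K₂−1)] / [−(K₁−1)(K₂−1)] = 0.21455/0.55520 = 0.3864

β = 0.3864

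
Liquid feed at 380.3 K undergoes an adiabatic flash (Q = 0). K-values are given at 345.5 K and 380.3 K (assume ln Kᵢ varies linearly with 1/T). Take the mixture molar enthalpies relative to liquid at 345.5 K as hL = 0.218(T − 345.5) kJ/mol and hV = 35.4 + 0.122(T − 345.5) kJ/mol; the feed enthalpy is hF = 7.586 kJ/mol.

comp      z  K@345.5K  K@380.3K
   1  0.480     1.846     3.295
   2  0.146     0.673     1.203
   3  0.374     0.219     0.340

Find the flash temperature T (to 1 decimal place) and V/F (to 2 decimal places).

Adiabatic flash: solve Rachford–Rice at each trial T, then check hF = ψ·hV(T) + (1−ψ)·hL(T).
  T = 345.5 K: K = (1.846, 0.673, 0.219), RR gives ψ = 0.114, H_out = 4.043 kJ/mol
  T = 380.3 K: K = (3.295, 1.203, 0.340), RR gives ψ = 0.689, H_out = 29.678 kJ/mol
  T = 362.9 K: K = (2.501, 0.912, 0.276), RR gives ψ = 0.468, H_out = 19.582 kJ/mol
  T = 354.2 K: K = (2.157, 0.787, 0.246), RR gives ψ = 0.321, H_out = 12.975 kJ/mol
  T = 349.9 K: K = (1.999, 0.729, 0.233), RR gives ψ = 0.229, H_out = 8.962 kJ/mol
  T = 347.7 K: K = (1.921, 0.701, 0.226), RR gives ψ = 0.175, H_out = 6.626 kJ/mol
Linear interpolation between T = 347.7 (H_out = 6.626) and T = 349.9 (H_out = 8.962) on hF = 7.586 gives T ≈ 348.6 K, at which ψ = 0.20.

T = 348.6 K, V/F = 0.20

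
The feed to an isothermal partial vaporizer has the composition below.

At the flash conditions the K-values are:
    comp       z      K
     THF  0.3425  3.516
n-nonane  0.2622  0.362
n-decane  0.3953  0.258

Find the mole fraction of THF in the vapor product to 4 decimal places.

y_THF = 0.7663

Material balance + equilibrium reduce to Σ zᵢ(Kᵢ−1)/(1+ψ(Kᵢ−1)) = 0.
Check two-phase: ΣzᵢKᵢ = 1.4011 > 1 and Σzᵢ/Kᵢ = 2.3539 > 1, so g(0) = 0.4011 > 0 and g(1) = -1.3539 < 0.
Newton–Raphson from ψ = 0.66:
  ψ = 0.6600: g = -0.53987, g' = -1.4606 → ψ = 0.2904
  ψ = 0.2904: g = -0.08123, g' = -1.2383 → ψ = 0.2248
  ψ = 0.2248: g = 0.00314, g' = -1.3436 → ψ = 0.2271
Converged at ψ = 0.2271.
Compositions from xᵢ = zᵢ/(1+ψ(Kᵢ−1)), yᵢ = Kᵢxᵢ:
  THF: x = 0.2180, y = 0.7663
  n-nonane: x = 0.3066, y = 0.1110
  n-decane: x = 0.4754, y = 0.1227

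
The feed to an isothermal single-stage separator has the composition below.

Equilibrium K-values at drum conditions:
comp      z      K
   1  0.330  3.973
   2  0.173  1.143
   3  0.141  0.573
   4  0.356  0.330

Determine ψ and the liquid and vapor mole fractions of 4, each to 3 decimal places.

Material balance + equilibrium reduce to Σ zᵢ(Kᵢ−1)/(1+ψ(Kᵢ−1)) = 0.
Check two-phase: ΣzᵢKᵢ = 1.707 > 1 and Σzᵢ/Kᵢ = 1.559 > 1, so g(0) = 0.707 > 0 and g(1) = -0.559 < 0.
Newton–Raphson from ψ = 0.5:
  ψ = 0.500: g = -0.0176, g' = -0.878 → ψ = 0.480
Converged at ψ = 0.480.
Compositions from xᵢ = zᵢ/(1+ψ(Kᵢ−1)), yᵢ = Kᵢxᵢ:
  1: x = 0.136, y = 0.540
  2: x = 0.162, y = 0.185
  3: x = 0.177, y = 0.102
  4: x = 0.525, y = 0.173

ψ = 0.480, x_4 = 0.525, y_4 = 0.173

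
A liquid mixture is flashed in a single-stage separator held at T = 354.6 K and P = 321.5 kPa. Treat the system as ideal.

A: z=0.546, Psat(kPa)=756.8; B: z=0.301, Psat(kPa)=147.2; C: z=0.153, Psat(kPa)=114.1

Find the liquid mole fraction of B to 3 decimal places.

x_B = 0.449

Raoult's law: Kᵢ = Pᵢˢᵃᵗ/P = Pᵢˢᵃᵗ/321.5.
  K_A = 756.8/321.5 = 2.35397, K_B = 147.2/321.5 = 0.45785, K_C = 114.1/321.5 = 0.35490
Let ψ = V/F and solve Σ zᵢ(Kᵢ−1)/(1+ψ(Kᵢ−1)) = 0.
Check two-phase: ΣzᵢKᵢ = 1.477 > 1 and Σzᵢ/Kᵢ = 1.320 > 1, so g(0) = 0.477 > 0 and g(1) = -0.320 < 0.
Newton iteration, ψ⁰ = 0.61:
  ψ = 0.610: g = -0.0017, g' = -0.671 → ψ = 0.607
Converged at ψ = 0.607.
Compositions from xᵢ = zᵢ/(1+ψ(Kᵢ−1)), yᵢ = Kᵢxᵢ:
  A: x = 0.300, y = 0.705
  B: x = 0.449, y = 0.205
  C: x = 0.252, y = 0.089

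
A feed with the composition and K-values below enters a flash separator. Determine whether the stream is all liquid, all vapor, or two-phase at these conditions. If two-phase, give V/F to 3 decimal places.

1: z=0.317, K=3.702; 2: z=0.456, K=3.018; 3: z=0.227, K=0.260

ΣzᵢKᵢ = 2.609; Σzᵢ/Kᵢ = 1.110.
Both exceed 1, so a two-phase solution exists.
Rachford–Rice: g(ψ) = Σ zᵢ(Kᵢ−1)/(1+ψ(Kᵢ−1)) = 0.
Iterate (Newton) starting at ψ = 0.5:
  ψ = 0.500: g = 0.5557, g' = -1.192 → ψ = 0.966
  ψ = 0.966: g = -0.0402, g' = -1.921 → ψ = 0.945
  ψ = 0.945: g = -0.0015, g' = -1.779 → ψ = 0.944
Converged at ψ = 0.944.

two-phase, V/F = 0.944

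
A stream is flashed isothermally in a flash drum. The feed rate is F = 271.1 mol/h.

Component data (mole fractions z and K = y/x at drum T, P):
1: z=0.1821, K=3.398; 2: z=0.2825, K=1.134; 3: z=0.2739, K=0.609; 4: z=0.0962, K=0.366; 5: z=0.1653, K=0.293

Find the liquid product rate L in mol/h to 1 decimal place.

L = 213.0 mol/h

Material balance + equilibrium reduce to Σ zᵢ(Kᵢ−1)/(1+β(Kᵢ−1)) = 0.
Feasibility: ΣzᵢKᵢ = 1.1896, Σzᵢ/Kᵢ = 1.5795 — both > 1, two phases present.
Iterate (Newton) starting at β = 0.5:
  β = 0.5000: g = -0.16913, g' = -0.5663 → β = 0.2013
  β = 0.2013: g = 0.00893, g' = -0.6935 → β = 0.2142
  β = 0.2142: g = 0.00010, g' = -0.6782 → β = 0.2144
Converged at β = 0.2144.
Then V = β·F = 0.2144·271.1 = 58.1 mol/h and L = F − V = 213.0 mol/h.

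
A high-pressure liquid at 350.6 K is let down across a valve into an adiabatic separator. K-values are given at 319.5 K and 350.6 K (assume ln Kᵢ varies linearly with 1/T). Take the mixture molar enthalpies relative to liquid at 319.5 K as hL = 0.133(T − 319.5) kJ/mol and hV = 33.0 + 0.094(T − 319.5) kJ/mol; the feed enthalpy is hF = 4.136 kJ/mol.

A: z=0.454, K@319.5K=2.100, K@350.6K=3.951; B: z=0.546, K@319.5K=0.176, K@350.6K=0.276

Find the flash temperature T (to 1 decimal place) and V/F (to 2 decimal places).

T = 322.3 K, V/F = 0.11

Adiabatic flash: solve Rachford–Rice at each trial T, then check hF = ψ·hV(T) + (1−ψ)·hL(T).
  T = 319.5 K: K = (2.100, 0.176), RR gives ψ = 0.055, H_out = 1.802 kJ/mol
  T = 350.6 K: K = (3.951, 0.276), RR gives ψ = 0.442, H_out = 18.188 kJ/mol
  T = 335.1 K: K = (2.926, 0.223), RR gives ψ = 0.301, H_out = 11.815 kJ/mol
  T = 327.3 K: K = (2.489, 0.199), RR gives ψ = 0.200, H_out = 7.568 kJ/mol
  T = 323.4 K: K = (2.288, 0.187), RR gives ψ = 0.135, H_out = 4.944 kJ/mol
  T = 321.4 K: K = (2.190, 0.181), RR gives ψ = 0.096, H_out = 3.410 kJ/mol
Linear interpolation between T = 321.4 (H_out = 3.410) and T = 323.4 (H_out = 4.944) on hF = 4.136 gives T ≈ 322.3 K, at which ψ = 0.11.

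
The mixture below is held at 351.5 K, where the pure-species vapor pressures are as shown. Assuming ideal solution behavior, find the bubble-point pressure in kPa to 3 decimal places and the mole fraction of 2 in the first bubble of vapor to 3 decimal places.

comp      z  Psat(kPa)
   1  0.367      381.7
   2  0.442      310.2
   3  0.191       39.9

At the bubble point ψ → 0, so ΣzᵢKᵢ = 1 with Kᵢ = Pᵢˢᵃᵗ/P ⇒ P = ΣzᵢPᵢˢᵃᵗ.
P = 0.367·381.7 + 0.442·310.2 + 0.191·39.9 = 284.813 kPa
yᵢ = zᵢPᵢˢᵃᵗ/P ⇒ y_2 = 0.442·310.2/284.813 = 0.481

Pbub = 284.813 kPa, y_2 = 0.481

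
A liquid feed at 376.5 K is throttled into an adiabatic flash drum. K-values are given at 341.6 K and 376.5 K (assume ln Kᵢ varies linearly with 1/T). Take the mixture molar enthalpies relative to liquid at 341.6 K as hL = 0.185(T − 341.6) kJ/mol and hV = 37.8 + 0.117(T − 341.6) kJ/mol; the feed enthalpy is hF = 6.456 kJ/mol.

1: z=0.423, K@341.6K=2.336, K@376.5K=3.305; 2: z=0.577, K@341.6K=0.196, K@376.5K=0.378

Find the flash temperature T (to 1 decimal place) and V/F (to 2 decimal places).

T = 346.7 K, V/F = 0.15

Adiabatic flash: solve Rachford–Rice at each trial T, then check hF = ψ·hV(T) + (1−ψ)·hL(T).
  T = 341.6 K: K = (2.336, 0.196), RR gives ψ = 0.094, H_out = 3.562 kJ/mol
  T = 376.5 K: K = (3.305, 0.378), RR gives ψ = 0.430, H_out = 21.681 kJ/mol
  T = 359.1 K: K = (2.803, 0.277), RR gives ψ = 0.265, H_out = 12.939 kJ/mol
  T = 350.4 K: K = (2.566, 0.234), RR gives ψ = 0.184, H_out = 8.471 kJ/mol
  T = 346.0 K: K = (2.450, 0.214), RR gives ψ = 0.141, H_out = 6.084 kJ/mol
  T = 348.2 K: K = (2.508, 0.224), RR gives ψ = 0.163, H_out = 7.292 kJ/mol
Linear interpolation between T = 346.0 (H_out = 6.084) and T = 348.2 (H_out = 7.292) on hF = 6.456 gives T ≈ 346.7 K, at which ψ = 0.15.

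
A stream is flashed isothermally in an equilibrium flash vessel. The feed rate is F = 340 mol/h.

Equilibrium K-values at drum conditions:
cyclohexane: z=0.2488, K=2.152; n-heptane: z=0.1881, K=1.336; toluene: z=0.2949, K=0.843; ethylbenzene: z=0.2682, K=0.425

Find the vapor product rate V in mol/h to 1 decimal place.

Rachford–Rice: g(ψ) = Σ zᵢ(Kᵢ−1)/(1+ψ(Kᵢ−1)) = 0.
Feasibility: ΣzᵢKᵢ = 1.1493, Σzᵢ/Kᵢ = 1.2373 — both > 1, two phases present.
Iterate (Newton) starting at ψ = 0.64:
  ψ = 0.6400: g = -0.07849, g' = -0.3548 → ψ = 0.4188
  ψ = 0.4188: g = -0.00393, g' = -0.3287 → ψ = 0.4068
Converged at ψ = 0.4068.
Then V = ψ·F = 0.4068·340 = 138.3 mol/h and L = F − V = 201.7 mol/h.

V = 138.3 mol/h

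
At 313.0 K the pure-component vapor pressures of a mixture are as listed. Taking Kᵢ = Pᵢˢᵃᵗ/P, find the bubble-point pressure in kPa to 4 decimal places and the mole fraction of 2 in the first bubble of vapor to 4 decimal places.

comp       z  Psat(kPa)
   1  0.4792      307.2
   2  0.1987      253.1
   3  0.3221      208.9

Pbub = 264.7879 kPa, y_2 = 0.1899

At the bubble point ψ → 0, so ΣzᵢKᵢ = 1 with Kᵢ = Pᵢˢᵃᵗ/P ⇒ P = ΣzᵢPᵢˢᵃᵗ.
P = 0.4792·307.2 + 0.1987·253.1 + 0.3221·208.9 = 264.7879 kPa
yᵢ = zᵢPᵢˢᵃᵗ/P ⇒ y_2 = 0.1987·253.1/264.7879 = 0.1899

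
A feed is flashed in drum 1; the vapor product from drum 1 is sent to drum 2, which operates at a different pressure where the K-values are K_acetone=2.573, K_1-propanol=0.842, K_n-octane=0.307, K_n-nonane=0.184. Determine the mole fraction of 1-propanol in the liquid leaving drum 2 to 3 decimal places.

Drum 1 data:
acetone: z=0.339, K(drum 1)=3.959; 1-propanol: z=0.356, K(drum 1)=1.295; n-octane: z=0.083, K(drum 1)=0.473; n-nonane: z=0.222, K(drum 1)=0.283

x_1-propanol (drum 2) = 0.418

Drum 1:
Rachford–Rice: g(ψ₁) = Σ zᵢ(Kᵢ−1)/(1+ψ₁(Kᵢ−1)) = 0.
Feasibility: ΣzᵢKᵢ = 1.905, Σzᵢ/Kᵢ = 1.320 — both > 1, two phases present.
Newton–Raphson from ψ₁ = 0.5:
  ψ₁ = 0.500: g = 0.1886, g' = -0.826 → ψ₁ = 0.728
  ψ₁ = 0.728: g = 0.0003, g' = -0.880 → ψ₁ = 0.729
Converged at ψ₁ = 0.729.
Drum-1 compositions:
  acetone: x = 0.107, y = 0.425
  1-propanol: x = 0.293, y = 0.379
  n-octane: x = 0.135, y = 0.064
  n-nonane: x = 0.465, y = 0.132
Drum-2 feed = drum-1 vapor: z₂ = (0.4253, 0.3795, 0.0637, 0.1315).
Drum 2:
Let ψ₂ = V/F and solve Σ zᵢ(Kᵢ−1)/(1+ψ₂(Kᵢ−1)) = 0.
g(0) = ΣzᵢKᵢ − 1 = 0.457 and g(1) = 1 − Σzᵢ/Kᵢ = -0.538, so a root lies in (0, 1).
Newton iteration, ψ₂⁰ = 0.5:
  ψ₂ = 0.500: g = 0.0604, g' = -0.662 → ψ₂ = 0.591
  ψ₂ = 0.591: g = -0.0018, g' = -0.709 → ψ₂ = 0.589
Converged at ψ₂ = 0.589.
  acetone: x = 0.221, y = 0.568
  1-propanol: x = 0.418, y = 0.352
  n-octane: x = 0.108, y = 0.033
  n-nonane: x = 0.253, y = 0.047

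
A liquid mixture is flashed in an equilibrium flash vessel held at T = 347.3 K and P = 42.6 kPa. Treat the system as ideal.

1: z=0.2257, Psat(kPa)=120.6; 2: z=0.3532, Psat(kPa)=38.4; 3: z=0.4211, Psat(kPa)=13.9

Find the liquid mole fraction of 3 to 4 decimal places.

x_3 = 0.4559

Raoult's law: Kᵢ = Pᵢˢᵃᵗ/P = Pᵢˢᵃᵗ/42.6.
  K_1 = 120.6/42.6 = 2.830986, K_2 = 38.4/42.6 = 0.901408, K_3 = 13.9/42.6 = 0.326291
Newton–Raphson from ψ = 0.5:
  ψ = 0.5000: g = -0.24869, g' = -0.6446 → ψ = 0.1142
  ψ = 0.1142: g = -0.00079, g' = -0.7454 → ψ = 0.1132
Converged at ψ = 0.1132.
Compositions from xᵢ = zᵢ/(1+ψ(Kᵢ−1)), yᵢ = Kᵢxᵢ:
  1: x = 0.1870, y = 0.5293
  2: x = 0.3572, y = 0.3220
  3: x = 0.4559, y = 0.1487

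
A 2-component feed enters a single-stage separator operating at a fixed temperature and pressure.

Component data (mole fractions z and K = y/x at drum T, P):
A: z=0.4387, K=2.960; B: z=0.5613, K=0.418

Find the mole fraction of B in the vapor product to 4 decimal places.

y_B = 0.3223

Iterate (Newton) starting at ψ = 0.5:
  ψ = 0.5000: g = -0.02649, g' = -0.8081 → ψ = 0.4672
  ψ = 0.4672: g = 0.00015, g' = -0.8179 → ψ = 0.4674
Converged at ψ = 0.4674.
Compositions from xᵢ = zᵢ/(1+ψ(Kᵢ−1)), yᵢ = Kᵢxᵢ:
  A: x = 0.2290, y = 0.6777
  B: x = 0.7710, y = 0.3223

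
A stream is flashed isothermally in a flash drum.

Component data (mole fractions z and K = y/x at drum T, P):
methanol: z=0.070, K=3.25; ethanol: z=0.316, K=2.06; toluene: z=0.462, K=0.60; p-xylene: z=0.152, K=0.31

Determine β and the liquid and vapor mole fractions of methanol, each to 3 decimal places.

β = 0.311, x_methanol = 0.041, y_methanol = 0.134

Rachford–Rice: g(β) = Σ zᵢ(Kᵢ−1)/(1+β(Kᵢ−1)) = 0.
Check two-phase: ΣzᵢKᵢ = 1.203 > 1 and Σzᵢ/Kᵢ = 1.435 > 1, so g(0) = 0.203 > 0 and g(1) = -0.435 < 0.
Newton–Raphson from β = 0.5:
  β = 0.500: g = -0.0981, g' = -0.514 → β = 0.309
  β = 0.309: g = 0.0009, g' = -0.538 → β = 0.311
Converged at β = 0.311.
Compositions from xᵢ = zᵢ/(1+β(Kᵢ−1)), yᵢ = Kᵢxᵢ:
  methanol: x = 0.041, y = 0.134
  ethanol: x = 0.238, y = 0.490
  toluene: x = 0.528, y = 0.317
  p-xylene: x = 0.194, y = 0.060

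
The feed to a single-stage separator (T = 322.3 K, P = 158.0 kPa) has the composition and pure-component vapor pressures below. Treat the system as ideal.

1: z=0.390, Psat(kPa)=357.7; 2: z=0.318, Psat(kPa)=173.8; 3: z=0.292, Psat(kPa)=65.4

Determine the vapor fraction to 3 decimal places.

Raoult's law: Kᵢ = Pᵢˢᵃᵗ/P = Pᵢˢᵃᵗ/158.0.
  K_1 = 357.7/158.0 = 2.26392, K_2 = 173.8/158.0 = 1.10000, K_3 = 65.4/158.0 = 0.41392
Newton iteration, ψ⁰ = 0.36:
  ψ = 0.360: g = 0.1526, g' = -0.458 → ψ = 0.693
  ψ = 0.693: g = 0.0044, g' = -0.464 → ψ = 0.702
Converged at ψ = 0.702.

ψ = 0.702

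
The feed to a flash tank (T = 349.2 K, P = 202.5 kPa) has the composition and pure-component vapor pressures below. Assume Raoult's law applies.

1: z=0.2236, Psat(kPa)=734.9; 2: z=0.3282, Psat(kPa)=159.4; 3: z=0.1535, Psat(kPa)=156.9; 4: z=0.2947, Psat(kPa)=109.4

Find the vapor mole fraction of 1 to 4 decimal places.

Raoult's law: Kᵢ = Pᵢˢᵃᵗ/P = Pᵢˢᵃᵗ/202.5.
  K_1 = 734.9/202.5 = 3.629136, K_2 = 159.4/202.5 = 0.787160, K_3 = 156.9/202.5 = 0.774815, K_4 = 109.4/202.5 = 0.540247
Let ψ = V/F and solve Σ zᵢ(Kᵢ−1)/(1+ψ(Kᵢ−1)) = 0.
Check two-phase: ΣzᵢKᵢ = 1.3480 > 1 and Σzᵢ/Kᵢ = 1.2222 > 1, so g(0) = 0.3480 > 0 and g(1) = -0.2222 < 0.
Newton–Raphson from ψ = 0.39:
  ψ = 0.3900: g = 0.01109, g' = -0.4963 → ψ = 0.4124
  ψ = 0.4124: g = 0.00021, g' = -0.4780 → ψ = 0.4128
Converged at ψ = 0.4128.
Compositions from xᵢ = zᵢ/(1+ψ(Kᵢ−1)), yᵢ = Kᵢxᵢ:
  1: x = 0.1072, y = 0.3891
  2: x = 0.3598, y = 0.2832
  3: x = 0.1692, y = 0.1311
  4: x = 0.3637, y = 0.1965

y_1 = 0.3891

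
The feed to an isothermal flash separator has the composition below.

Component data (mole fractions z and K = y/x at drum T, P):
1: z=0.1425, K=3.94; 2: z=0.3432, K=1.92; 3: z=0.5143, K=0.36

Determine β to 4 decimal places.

Rachford–Rice: g(β) = Σ zᵢ(Kᵢ−1)/(1+β(Kᵢ−1)) = 0.
Feasibility: ΣzᵢKᵢ = 1.4055, Σzᵢ/Kᵢ = 1.6435 — both > 1, two phases present.
Newton iteration, β⁰ = 0.56:
  β = 0.5600: g = -0.14632, g' = -0.8141 → β = 0.3803
  β = 0.3803: g = -0.00331, g' = -0.8020 → β = 0.3761
Converged at β = 0.3761.

β = 0.3761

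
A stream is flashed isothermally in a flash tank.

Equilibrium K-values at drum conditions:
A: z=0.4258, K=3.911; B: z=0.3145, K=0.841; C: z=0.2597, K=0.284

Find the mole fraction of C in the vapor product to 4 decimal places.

y_C = 0.1432

Let ψ = V/F and solve Σ zᵢ(Kᵢ−1)/(1+ψ(Kᵢ−1)) = 0.
Feasibility: ΣzᵢKᵢ = 2.0036, Σzᵢ/Kᵢ = 1.3973 — both > 1, two phases present.
Iterate (Newton) starting at ψ = 0.5:
  ψ = 0.5000: g = 0.16083, g' = -0.9308 → ψ = 0.6728
  ψ = 0.6728: g = 0.00421, g' = -0.9178 → ψ = 0.6774
Converged at ψ = 0.6774.
Compositions from xᵢ = zᵢ/(1+ψ(Kᵢ−1)), yᵢ = Kᵢxᵢ:
  A: x = 0.1433, y = 0.5604
  B: x = 0.3525, y = 0.2964
  C: x = 0.5043, y = 0.1432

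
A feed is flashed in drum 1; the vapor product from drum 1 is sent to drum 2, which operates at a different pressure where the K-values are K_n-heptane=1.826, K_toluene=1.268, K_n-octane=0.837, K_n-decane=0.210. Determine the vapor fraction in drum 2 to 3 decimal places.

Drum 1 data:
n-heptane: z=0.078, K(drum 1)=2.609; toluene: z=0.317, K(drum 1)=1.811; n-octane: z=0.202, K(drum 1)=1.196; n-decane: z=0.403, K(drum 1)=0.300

Drum 1:
Newton–Raphson from ψ₁ = 0.5:
  ψ₁ = 0.500: g = -0.1455, g' = -0.641 → ψ₁ = 0.273
  ψ₁ = 0.273: g = -0.0136, g' = -0.546 → ψ₁ = 0.248
Converged at ψ₁ = 0.248.
Drum-1 compositions:
  n-heptane: x = 0.056, y = 0.145
  toluene: x = 0.264, y = 0.478
  n-octane: x = 0.193, y = 0.230
  n-decane: x = 0.488, y = 0.146
Drum-2 feed = drum-1 vapor: z₂ = (0.1454, 0.4779, 0.2304, 0.1463).
Drum 2:
Material balance + equilibrium reduce to Σ zᵢ(Kᵢ−1)/(1+ψ₂(Kᵢ−1)) = 0.
Check two-phase: ΣzᵢKᵢ = 1.095 > 1 and Σzᵢ/Kᵢ = 1.429 > 1, so g(0) = 0.095 > 0 and g(1) = -0.429 < 0.
Iterate (Newton) starting at ψ₂ = 0.63:
  ψ₂ = 0.630: g = -0.0834, g' = -0.438 → ψ₂ = 0.439
  ψ₂ = 0.439: g = -0.0148, g' = -0.302 → ψ₂ = 0.390
  ψ₂ = 0.390: g = -0.0005, g' = -0.283 → ψ₂ = 0.389
Converged at ψ₂ = 0.389.
  n-heptane: x = 0.110, y = 0.201
  toluene: x = 0.433, y = 0.549
  n-octane: x = 0.246, y = 0.206
  n-decane: x = 0.211, y = 0.044

V/F (drum 2) = 0.389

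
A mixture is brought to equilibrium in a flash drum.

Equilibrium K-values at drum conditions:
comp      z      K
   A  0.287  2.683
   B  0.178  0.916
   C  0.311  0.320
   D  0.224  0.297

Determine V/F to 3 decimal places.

V/F = 0.102

Rachford–Rice: g(V/F) = Σ zᵢ(Kᵢ−1)/(1+V/F(Kᵢ−1)) = 0.
Feasibility: ΣzᵢKᵢ = 1.099, Σzᵢ/Kᵢ = 2.027 — both > 1, two phases present.
Newton–Raphson from V/F = 0.5:
  V/F = 0.500: g = -0.3166, g' = -0.834 → V/F = 0.121
  V/F = 0.121: g = -0.0160, g' = -0.866 → V/F = 0.102
Converged at V/F = 0.102.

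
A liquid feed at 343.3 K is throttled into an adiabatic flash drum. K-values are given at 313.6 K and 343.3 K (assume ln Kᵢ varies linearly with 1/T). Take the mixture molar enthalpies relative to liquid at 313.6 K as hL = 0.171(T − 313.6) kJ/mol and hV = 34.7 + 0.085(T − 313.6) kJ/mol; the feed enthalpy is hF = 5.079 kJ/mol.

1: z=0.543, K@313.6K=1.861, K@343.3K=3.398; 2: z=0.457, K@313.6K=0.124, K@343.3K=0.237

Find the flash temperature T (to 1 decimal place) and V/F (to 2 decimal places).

T = 315.5 K, V/F = 0.14

Adiabatic flash: solve Rachford–Rice at each trial T, then check hF = ψ·hV(T) + (1−ψ)·hL(T).
  T = 313.6 K: K = (1.861, 0.124), RR gives ψ = 0.089, H_out = 3.091 kJ/mol
  T = 343.3 K: K = (3.398, 0.237), RR gives ψ = 0.521, H_out = 21.830 kJ/mol
  T = 328.5 K: K = (2.552, 0.174), RR gives ψ = 0.363, H_out = 14.679 kJ/mol
  T = 321.1 K: K = (2.189, 0.148), RR gives ψ = 0.253, H_out = 9.895 kJ/mol
  T = 317.4 K: K = (2.023, 0.136), RR gives ψ = 0.181, H_out = 6.883 kJ/mol
  T = 315.5 K: K = (1.941, 0.130), RR gives ψ = 0.138, H_out = 5.095 kJ/mol
Linear interpolation between T = 313.6 (H_out = 3.091) and T = 315.5 (H_out = 5.095) on hF = 5.079 gives T ≈ 315.5 K, at which ψ = 0.14.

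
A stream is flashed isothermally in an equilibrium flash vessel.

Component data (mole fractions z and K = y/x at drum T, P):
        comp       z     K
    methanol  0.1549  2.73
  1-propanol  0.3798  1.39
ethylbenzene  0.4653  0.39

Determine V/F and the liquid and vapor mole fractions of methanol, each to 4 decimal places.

V/F = 0.2252, x_methanol = 0.1115, y_methanol = 0.3043

Rachford–Rice: g(V/F) = Σ zᵢ(Kᵢ−1)/(1+V/F(Kᵢ−1)) = 0.
Check two-phase: ΣzᵢKᵢ = 1.1323 > 1 and Σzᵢ/Kᵢ = 1.5231 > 1, so g(0) = 0.1323 > 0 and g(1) = -0.5231 < 0.
Newton–Raphson from V/F = 0.32:
  V/F = 0.3200: g = -0.04850, g' = -0.5050 → V/F = 0.2240
  V/F = 0.2240: g = 0.00062, g' = -0.5220 → V/F = 0.2252
Converged at V/F = 0.2252.
Compositions from xᵢ = zᵢ/(1+V/F(Kᵢ−1)), yᵢ = Kᵢxᵢ:
  methanol: x = 0.1115, y = 0.3043
  1-propanol: x = 0.3491, y = 0.4853
  ethylbenzene: x = 0.5394, y = 0.2104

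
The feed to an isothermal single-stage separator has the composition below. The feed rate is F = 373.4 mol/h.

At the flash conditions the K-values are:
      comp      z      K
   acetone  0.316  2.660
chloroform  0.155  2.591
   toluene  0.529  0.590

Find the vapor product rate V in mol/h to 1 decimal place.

Material balance + equilibrium reduce to Σ zᵢ(Kᵢ−1)/(1+β(Kᵢ−1)) = 0.
g(0) = ΣzᵢKᵢ − 1 = 0.554 and g(1) = 1 − Σzᵢ/Kᵢ = -0.075, so a root lies in (0, 1).
Iterate (Newton) starting at β = 0.5:
  β = 0.500: g = 0.1512, g' = -0.522 → β = 0.789
  β = 0.789: g = 0.0157, g' = -0.435 → β = 0.825
  β = 0.825: g = 0.0001, g' = -0.431 → β = 0.826
Converged at β = 0.826.
Then V = β·F = 0.8256·373.4 = 308.3 mol/h and L = F − V = 65.1 mol/h.

V = 308.3 mol/h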